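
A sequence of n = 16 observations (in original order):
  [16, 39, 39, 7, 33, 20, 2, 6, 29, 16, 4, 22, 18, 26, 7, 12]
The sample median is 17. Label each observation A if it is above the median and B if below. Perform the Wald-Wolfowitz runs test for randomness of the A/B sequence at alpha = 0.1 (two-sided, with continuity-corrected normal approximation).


Step 1: Compute median = 17; label A = above, B = below.
Labels in order: BAABAABBABBAAABB  (n_A = 8, n_B = 8)
Step 2: Count runs R = 9.
Step 3: Under H0 (random ordering), E[R] = 2*n_A*n_B/(n_A+n_B) + 1 = 2*8*8/16 + 1 = 9.0000.
        Var[R] = 2*n_A*n_B*(2*n_A*n_B - n_A - n_B) / ((n_A+n_B)^2 * (n_A+n_B-1)) = 14336/3840 = 3.7333.
        SD[R] = 1.9322.
Step 4: R = E[R], so z = 0 with no continuity correction.
Step 5: Two-sided p-value via normal approximation = 2*(1 - Phi(|z|)) = 1.000000.
Step 6: alpha = 0.1. fail to reject H0.

R = 9, z = 0.0000, p = 1.000000, fail to reject H0.


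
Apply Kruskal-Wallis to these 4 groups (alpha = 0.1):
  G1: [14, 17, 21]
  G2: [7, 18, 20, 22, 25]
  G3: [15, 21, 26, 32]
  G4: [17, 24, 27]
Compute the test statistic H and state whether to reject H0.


Step 1: Combine all N = 15 observations and assign midranks.
sorted (value, group, rank): (7,G2,1), (14,G1,2), (15,G3,3), (17,G1,4.5), (17,G4,4.5), (18,G2,6), (20,G2,7), (21,G1,8.5), (21,G3,8.5), (22,G2,10), (24,G4,11), (25,G2,12), (26,G3,13), (27,G4,14), (32,G3,15)
Step 2: Sum ranks within each group.
R_1 = 15 (n_1 = 3)
R_2 = 36 (n_2 = 5)
R_3 = 39.5 (n_3 = 4)
R_4 = 29.5 (n_4 = 3)
Step 3: H = 12/(N(N+1)) * sum(R_i^2/n_i) - 3(N+1)
     = 12/(15*16) * (15^2/3 + 36^2/5 + 39.5^2/4 + 29.5^2/3) - 3*16
     = 0.050000 * 1014.35 - 48
     = 2.717292.
Step 4: Ties present; correction factor C = 1 - 12/(15^3 - 15) = 0.996429. Corrected H = 2.717292 / 0.996429 = 2.727031.
Step 5: Under H0, H ~ chi^2(3); p-value = 0.435653.
Step 6: alpha = 0.1. fail to reject H0.

H = 2.7270, df = 3, p = 0.435653, fail to reject H0.


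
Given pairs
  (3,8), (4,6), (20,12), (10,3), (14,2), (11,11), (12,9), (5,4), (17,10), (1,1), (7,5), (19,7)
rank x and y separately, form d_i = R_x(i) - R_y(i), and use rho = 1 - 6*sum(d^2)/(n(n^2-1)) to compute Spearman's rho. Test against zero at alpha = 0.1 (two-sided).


Step 1: Rank x and y separately (midranks; no ties here).
rank(x): 3->2, 4->3, 20->12, 10->6, 14->9, 11->7, 12->8, 5->4, 17->10, 1->1, 7->5, 19->11
rank(y): 8->8, 6->6, 12->12, 3->3, 2->2, 11->11, 9->9, 4->4, 10->10, 1->1, 5->5, 7->7
Step 2: d_i = R_x(i) - R_y(i); compute d_i^2.
  (2-8)^2=36, (3-6)^2=9, (12-12)^2=0, (6-3)^2=9, (9-2)^2=49, (7-11)^2=16, (8-9)^2=1, (4-4)^2=0, (10-10)^2=0, (1-1)^2=0, (5-5)^2=0, (11-7)^2=16
sum(d^2) = 136.
Step 3: rho = 1 - 6*136 / (12*(12^2 - 1)) = 1 - 816/1716 = 0.524476.
Step 4: Under H0, t = rho * sqrt((n-2)/(1-rho^2)) = 1.9480 ~ t(10).
Step 5: Two-sided p-value from the t-distribution with 10 df = 0.080019.
Step 6: alpha = 0.1. reject H0.

rho = 0.5245, p = 0.080019, reject H0 at alpha = 0.1.


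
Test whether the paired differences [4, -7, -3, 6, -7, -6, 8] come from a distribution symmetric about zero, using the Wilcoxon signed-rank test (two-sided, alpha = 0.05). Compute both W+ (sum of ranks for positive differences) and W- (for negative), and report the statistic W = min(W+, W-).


Step 1: Drop any zero differences (none here) and take |d_i|.
|d| = [4, 7, 3, 6, 7, 6, 8]
Step 2: Midrank |d_i| (ties get averaged ranks).
ranks: |4|->2, |7|->5.5, |3|->1, |6|->3.5, |7|->5.5, |6|->3.5, |8|->7
Step 3: Attach original signs; sum ranks with positive sign and with negative sign.
W+ = 2 + 3.5 + 7 = 12.5
W- = 5.5 + 1 + 5.5 + 3.5 = 15.5
(Check: W+ + W- = 28 should equal n(n+1)/2 = 28.)
Step 4: Test statistic W = min(W+, W-) = 12.5.
Step 5: Ties in |d|, so use the tie-corrected normal approximation.
        E[W] = n(n+1)/4 = 7*8/4 = 14.
        Tie groups: |d|=6 (t=2), |d|=7 (t=2); sum(t^3 - t) = 12.
        Var[W] = n(n+1)(2n+1)/24 - sum(t^3-t)/48 = 840/24 - 12/48 = 34.75.
        z = (W - E[W]) / sqrt(Var[W]) = (12.5 - 14) / 5.8949 = -0.2545.
        Two-sided p = 2*Phi(z) = 0.799143.
Step 6: alpha = 0.05. fail to reject H0.

W+ = 12.5, W- = 15.5, W = min = 12.5, p = 0.799143, fail to reject H0.


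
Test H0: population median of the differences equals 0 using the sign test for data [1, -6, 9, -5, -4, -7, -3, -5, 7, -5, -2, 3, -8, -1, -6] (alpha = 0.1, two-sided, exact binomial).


Step 1: Discard zero differences. Original n = 15; n_eff = number of nonzero differences = 15.
Nonzero differences (with sign): +1, -6, +9, -5, -4, -7, -3, -5, +7, -5, -2, +3, -8, -1, -6
Step 2: Count signs: positive = 4, negative = 11.
Step 3: Under H0: P(positive) = 0.5, so the number of positives S ~ Bin(15, 0.5).
Step 4: Two-sided exact p-value = sum of Bin(15,0.5) probabilities at or below the observed probability = 0.118469.
Step 5: alpha = 0.1. fail to reject H0.

n_eff = 15, pos = 4, neg = 11, p = 0.118469, fail to reject H0.


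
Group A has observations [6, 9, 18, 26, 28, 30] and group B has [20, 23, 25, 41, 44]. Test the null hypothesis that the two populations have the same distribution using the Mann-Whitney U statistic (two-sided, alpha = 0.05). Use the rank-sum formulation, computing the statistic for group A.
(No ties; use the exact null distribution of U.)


Step 1: Combine and sort all 11 observations; assign midranks.
sorted (value, group): (6,X), (9,X), (18,X), (20,Y), (23,Y), (25,Y), (26,X), (28,X), (30,X), (41,Y), (44,Y)
ranks: 6->1, 9->2, 18->3, 20->4, 23->5, 25->6, 26->7, 28->8, 30->9, 41->10, 44->11
Step 2: Rank sum for X: R1 = 1 + 2 + 3 + 7 + 8 + 9 = 30.
Step 3: U_X = R1 - n1(n1+1)/2 = 30 - 6*7/2 = 30 - 21 = 9.
       U_Y = n1*n2 - U_X = 30 - 9 = 21.
Step 4: No ties, so the exact null distribution of U (based on enumerating the C(11,6) = 462 equally likely rank assignments) gives the two-sided p-value.
Step 5: p-value = 0.329004; compare to alpha = 0.05. fail to reject H0.

U_X = 9, p = 0.329004, fail to reject H0 at alpha = 0.05.


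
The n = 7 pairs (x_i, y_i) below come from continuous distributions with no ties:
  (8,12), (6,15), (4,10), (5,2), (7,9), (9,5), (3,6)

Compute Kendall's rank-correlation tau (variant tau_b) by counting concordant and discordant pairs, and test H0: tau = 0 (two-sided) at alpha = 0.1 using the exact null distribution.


Step 1: Enumerate the 21 unordered pairs (i,j) with i<j and classify each by sign(x_j-x_i) * sign(y_j-y_i).
  (1,2):dx=-2,dy=+3->D; (1,3):dx=-4,dy=-2->C; (1,4):dx=-3,dy=-10->C; (1,5):dx=-1,dy=-3->C
  (1,6):dx=+1,dy=-7->D; (1,7):dx=-5,dy=-6->C; (2,3):dx=-2,dy=-5->C; (2,4):dx=-1,dy=-13->C
  (2,5):dx=+1,dy=-6->D; (2,6):dx=+3,dy=-10->D; (2,7):dx=-3,dy=-9->C; (3,4):dx=+1,dy=-8->D
  (3,5):dx=+3,dy=-1->D; (3,6):dx=+5,dy=-5->D; (3,7):dx=-1,dy=-4->C; (4,5):dx=+2,dy=+7->C
  (4,6):dx=+4,dy=+3->C; (4,7):dx=-2,dy=+4->D; (5,6):dx=+2,dy=-4->D; (5,7):dx=-4,dy=-3->C
  (6,7):dx=-6,dy=+1->D
Step 2: C = 11, D = 10, total pairs = 21.
Step 3: tau = (C - D)/(n(n-1)/2) = (11 - 10)/21 = 0.047619.
Step 4: Exact two-sided p-value (enumerate n! = 5040 permutations of y under H0): p = 1.000000.
Step 5: alpha = 0.1. fail to reject H0.

tau_b = 0.0476 (C=11, D=10), p = 1.000000, fail to reject H0.


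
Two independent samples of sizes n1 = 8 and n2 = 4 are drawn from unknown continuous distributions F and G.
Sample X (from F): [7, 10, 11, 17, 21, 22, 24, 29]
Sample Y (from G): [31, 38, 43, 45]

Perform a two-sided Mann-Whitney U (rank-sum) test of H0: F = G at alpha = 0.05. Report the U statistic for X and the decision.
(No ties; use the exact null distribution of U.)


Step 1: Combine and sort all 12 observations; assign midranks.
sorted (value, group): (7,X), (10,X), (11,X), (17,X), (21,X), (22,X), (24,X), (29,X), (31,Y), (38,Y), (43,Y), (45,Y)
ranks: 7->1, 10->2, 11->3, 17->4, 21->5, 22->6, 24->7, 29->8, 31->9, 38->10, 43->11, 45->12
Step 2: Rank sum for X: R1 = 1 + 2 + 3 + 4 + 5 + 6 + 7 + 8 = 36.
Step 3: U_X = R1 - n1(n1+1)/2 = 36 - 8*9/2 = 36 - 36 = 0.
       U_Y = n1*n2 - U_X = 32 - 0 = 32.
Step 4: No ties, so the exact null distribution of U (based on enumerating the C(12,8) = 495 equally likely rank assignments) gives the two-sided p-value.
Step 5: p-value = 0.004040; compare to alpha = 0.05. reject H0.

U_X = 0, p = 0.004040, reject H0 at alpha = 0.05.


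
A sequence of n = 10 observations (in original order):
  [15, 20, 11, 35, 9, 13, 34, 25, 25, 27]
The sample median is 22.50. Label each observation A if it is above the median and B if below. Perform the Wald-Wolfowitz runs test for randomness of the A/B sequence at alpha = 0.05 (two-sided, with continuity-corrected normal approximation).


Step 1: Compute median = 22.50; label A = above, B = below.
Labels in order: BBBABBAAAA  (n_A = 5, n_B = 5)
Step 2: Count runs R = 4.
Step 3: Under H0 (random ordering), E[R] = 2*n_A*n_B/(n_A+n_B) + 1 = 2*5*5/10 + 1 = 6.0000.
        Var[R] = 2*n_A*n_B*(2*n_A*n_B - n_A - n_B) / ((n_A+n_B)^2 * (n_A+n_B-1)) = 2000/900 = 2.2222.
        SD[R] = 1.4907.
Step 4: Continuity-corrected z = (R + 0.5 - E[R]) / SD[R] = (4 + 0.5 - 6.0000) / 1.4907 = -1.0062.
Step 5: Two-sided p-value via normal approximation = 2*(1 - Phi(|z|)) = 0.314305.
Step 6: alpha = 0.05. fail to reject H0.

R = 4, z = -1.0062, p = 0.314305, fail to reject H0.


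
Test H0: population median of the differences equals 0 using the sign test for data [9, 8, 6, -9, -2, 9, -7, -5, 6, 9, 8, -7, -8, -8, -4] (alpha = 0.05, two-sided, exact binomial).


Step 1: Discard zero differences. Original n = 15; n_eff = number of nonzero differences = 15.
Nonzero differences (with sign): +9, +8, +6, -9, -2, +9, -7, -5, +6, +9, +8, -7, -8, -8, -4
Step 2: Count signs: positive = 7, negative = 8.
Step 3: Under H0: P(positive) = 0.5, so the number of positives S ~ Bin(15, 0.5).
Step 4: Two-sided exact p-value = sum of Bin(15,0.5) probabilities at or below the observed probability = 1.000000.
Step 5: alpha = 0.05. fail to reject H0.

n_eff = 15, pos = 7, neg = 8, p = 1.000000, fail to reject H0.


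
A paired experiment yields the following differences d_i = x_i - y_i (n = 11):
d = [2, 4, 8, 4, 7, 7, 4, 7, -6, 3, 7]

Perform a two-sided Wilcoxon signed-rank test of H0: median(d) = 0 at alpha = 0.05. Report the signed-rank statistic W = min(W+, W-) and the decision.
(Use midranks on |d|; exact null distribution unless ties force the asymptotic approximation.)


Step 1: Drop any zero differences (none here) and take |d_i|.
|d| = [2, 4, 8, 4, 7, 7, 4, 7, 6, 3, 7]
Step 2: Midrank |d_i| (ties get averaged ranks).
ranks: |2|->1, |4|->4, |8|->11, |4|->4, |7|->8.5, |7|->8.5, |4|->4, |7|->8.5, |6|->6, |3|->2, |7|->8.5
Step 3: Attach original signs; sum ranks with positive sign and with negative sign.
W+ = 1 + 4 + 11 + 4 + 8.5 + 8.5 + 4 + 8.5 + 2 + 8.5 = 60
W- = 6 = 6
(Check: W+ + W- = 66 should equal n(n+1)/2 = 66.)
Step 4: Test statistic W = min(W+, W-) = 6.
Step 5: Ties in |d|, so use the tie-corrected normal approximation.
        E[W] = n(n+1)/4 = 11*12/4 = 33.
        Tie groups: |d|=4 (t=3), |d|=7 (t=4); sum(t^3 - t) = 84.
        Var[W] = n(n+1)(2n+1)/24 - sum(t^3-t)/48 = 3036/24 - 84/48 = 124.75.
        z = (W - E[W]) / sqrt(Var[W]) = (6 - 33) / 11.1692 = -2.4174.
        Two-sided p = 2*Phi(z) = 0.015633.
Step 6: alpha = 0.05. reject H0.

W+ = 60, W- = 6, W = min = 6, p = 0.015633, reject H0.


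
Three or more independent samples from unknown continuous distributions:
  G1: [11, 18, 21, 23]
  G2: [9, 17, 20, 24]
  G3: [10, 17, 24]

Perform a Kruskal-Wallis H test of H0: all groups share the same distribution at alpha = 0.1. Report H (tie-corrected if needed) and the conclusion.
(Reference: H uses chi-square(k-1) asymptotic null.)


Step 1: Combine all N = 11 observations and assign midranks.
sorted (value, group, rank): (9,G2,1), (10,G3,2), (11,G1,3), (17,G2,4.5), (17,G3,4.5), (18,G1,6), (20,G2,7), (21,G1,8), (23,G1,9), (24,G2,10.5), (24,G3,10.5)
Step 2: Sum ranks within each group.
R_1 = 26 (n_1 = 4)
R_2 = 23 (n_2 = 4)
R_3 = 17 (n_3 = 3)
Step 3: H = 12/(N(N+1)) * sum(R_i^2/n_i) - 3(N+1)
     = 12/(11*12) * (26^2/4 + 23^2/4 + 17^2/3) - 3*12
     = 0.090909 * 397.583 - 36
     = 0.143939.
Step 4: Ties present; correction factor C = 1 - 12/(11^3 - 11) = 0.990909. Corrected H = 0.143939 / 0.990909 = 0.145260.
Step 5: Under H0, H ~ chi^2(2); p-value = 0.929945.
Step 6: alpha = 0.1. fail to reject H0.

H = 0.1453, df = 2, p = 0.929945, fail to reject H0.


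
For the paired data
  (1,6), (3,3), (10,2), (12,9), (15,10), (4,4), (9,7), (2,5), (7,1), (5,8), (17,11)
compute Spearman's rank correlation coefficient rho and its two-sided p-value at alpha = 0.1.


Step 1: Rank x and y separately (midranks; no ties here).
rank(x): 1->1, 3->3, 10->8, 12->9, 15->10, 4->4, 9->7, 2->2, 7->6, 5->5, 17->11
rank(y): 6->6, 3->3, 2->2, 9->9, 10->10, 4->4, 7->7, 5->5, 1->1, 8->8, 11->11
Step 2: d_i = R_x(i) - R_y(i); compute d_i^2.
  (1-6)^2=25, (3-3)^2=0, (8-2)^2=36, (9-9)^2=0, (10-10)^2=0, (4-4)^2=0, (7-7)^2=0, (2-5)^2=9, (6-1)^2=25, (5-8)^2=9, (11-11)^2=0
sum(d^2) = 104.
Step 3: rho = 1 - 6*104 / (11*(11^2 - 1)) = 1 - 624/1320 = 0.527273.
Step 4: Under H0, t = rho * sqrt((n-2)/(1-rho^2)) = 1.8616 ~ t(9).
Step 5: Two-sided p-value from the t-distribution with 9 df = 0.095565.
Step 6: alpha = 0.1. reject H0.

rho = 0.5273, p = 0.095565, reject H0 at alpha = 0.1.


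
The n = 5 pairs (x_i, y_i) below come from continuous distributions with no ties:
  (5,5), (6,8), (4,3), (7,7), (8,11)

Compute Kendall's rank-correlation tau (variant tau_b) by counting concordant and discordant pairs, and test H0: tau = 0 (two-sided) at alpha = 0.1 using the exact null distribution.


Step 1: Enumerate the 10 unordered pairs (i,j) with i<j and classify each by sign(x_j-x_i) * sign(y_j-y_i).
  (1,2):dx=+1,dy=+3->C; (1,3):dx=-1,dy=-2->C; (1,4):dx=+2,dy=+2->C; (1,5):dx=+3,dy=+6->C
  (2,3):dx=-2,dy=-5->C; (2,4):dx=+1,dy=-1->D; (2,5):dx=+2,dy=+3->C; (3,4):dx=+3,dy=+4->C
  (3,5):dx=+4,dy=+8->C; (4,5):dx=+1,dy=+4->C
Step 2: C = 9, D = 1, total pairs = 10.
Step 3: tau = (C - D)/(n(n-1)/2) = (9 - 1)/10 = 0.800000.
Step 4: Exact two-sided p-value (enumerate n! = 120 permutations of y under H0): p = 0.083333.
Step 5: alpha = 0.1. reject H0.

tau_b = 0.8000 (C=9, D=1), p = 0.083333, reject H0.


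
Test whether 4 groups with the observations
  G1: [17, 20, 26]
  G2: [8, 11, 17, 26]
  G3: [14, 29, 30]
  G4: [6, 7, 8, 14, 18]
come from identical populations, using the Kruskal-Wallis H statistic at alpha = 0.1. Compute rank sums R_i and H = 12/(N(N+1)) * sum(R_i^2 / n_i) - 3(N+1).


Step 1: Combine all N = 15 observations and assign midranks.
sorted (value, group, rank): (6,G4,1), (7,G4,2), (8,G2,3.5), (8,G4,3.5), (11,G2,5), (14,G3,6.5), (14,G4,6.5), (17,G1,8.5), (17,G2,8.5), (18,G4,10), (20,G1,11), (26,G1,12.5), (26,G2,12.5), (29,G3,14), (30,G3,15)
Step 2: Sum ranks within each group.
R_1 = 32 (n_1 = 3)
R_2 = 29.5 (n_2 = 4)
R_3 = 35.5 (n_3 = 3)
R_4 = 23 (n_4 = 5)
Step 3: H = 12/(N(N+1)) * sum(R_i^2/n_i) - 3(N+1)
     = 12/(15*16) * (32^2/3 + 29.5^2/4 + 35.5^2/3 + 23^2/5) - 3*16
     = 0.050000 * 1084.78 - 48
     = 6.238958.
Step 4: Ties present; correction factor C = 1 - 24/(15^3 - 15) = 0.992857. Corrected H = 6.238958 / 0.992857 = 6.283843.
Step 5: Under H0, H ~ chi^2(3); p-value = 0.098588.
Step 6: alpha = 0.1. reject H0.

H = 6.2838, df = 3, p = 0.098588, reject H0.


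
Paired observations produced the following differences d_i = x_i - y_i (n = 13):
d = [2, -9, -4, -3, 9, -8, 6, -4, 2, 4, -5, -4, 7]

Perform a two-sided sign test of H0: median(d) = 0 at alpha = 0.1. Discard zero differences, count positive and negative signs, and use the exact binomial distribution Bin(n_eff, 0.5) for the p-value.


Step 1: Discard zero differences. Original n = 13; n_eff = number of nonzero differences = 13.
Nonzero differences (with sign): +2, -9, -4, -3, +9, -8, +6, -4, +2, +4, -5, -4, +7
Step 2: Count signs: positive = 6, negative = 7.
Step 3: Under H0: P(positive) = 0.5, so the number of positives S ~ Bin(13, 0.5).
Step 4: Two-sided exact p-value = sum of Bin(13,0.5) probabilities at or below the observed probability = 1.000000.
Step 5: alpha = 0.1. fail to reject H0.

n_eff = 13, pos = 6, neg = 7, p = 1.000000, fail to reject H0.


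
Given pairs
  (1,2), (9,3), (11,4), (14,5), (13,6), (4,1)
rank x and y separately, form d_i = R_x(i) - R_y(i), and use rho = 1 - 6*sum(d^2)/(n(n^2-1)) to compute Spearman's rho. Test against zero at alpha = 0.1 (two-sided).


Step 1: Rank x and y separately (midranks; no ties here).
rank(x): 1->1, 9->3, 11->4, 14->6, 13->5, 4->2
rank(y): 2->2, 3->3, 4->4, 5->5, 6->6, 1->1
Step 2: d_i = R_x(i) - R_y(i); compute d_i^2.
  (1-2)^2=1, (3-3)^2=0, (4-4)^2=0, (6-5)^2=1, (5-6)^2=1, (2-1)^2=1
sum(d^2) = 4.
Step 3: rho = 1 - 6*4 / (6*(6^2 - 1)) = 1 - 24/210 = 0.885714.
Step 4: Under H0, t = rho * sqrt((n-2)/(1-rho^2)) = 3.8158 ~ t(4).
Step 5: Two-sided p-value from the t-distribution with 4 df = 0.018845.
Step 6: alpha = 0.1. reject H0.

rho = 0.8857, p = 0.018845, reject H0 at alpha = 0.1.


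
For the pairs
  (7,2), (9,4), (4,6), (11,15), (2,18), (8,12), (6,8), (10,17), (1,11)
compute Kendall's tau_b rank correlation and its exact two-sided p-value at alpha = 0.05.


Step 1: Enumerate the 36 unordered pairs (i,j) with i<j and classify each by sign(x_j-x_i) * sign(y_j-y_i).
  (1,2):dx=+2,dy=+2->C; (1,3):dx=-3,dy=+4->D; (1,4):dx=+4,dy=+13->C; (1,5):dx=-5,dy=+16->D
  (1,6):dx=+1,dy=+10->C; (1,7):dx=-1,dy=+6->D; (1,8):dx=+3,dy=+15->C; (1,9):dx=-6,dy=+9->D
  (2,3):dx=-5,dy=+2->D; (2,4):dx=+2,dy=+11->C; (2,5):dx=-7,dy=+14->D; (2,6):dx=-1,dy=+8->D
  (2,7):dx=-3,dy=+4->D; (2,8):dx=+1,dy=+13->C; (2,9):dx=-8,dy=+7->D; (3,4):dx=+7,dy=+9->C
  (3,5):dx=-2,dy=+12->D; (3,6):dx=+4,dy=+6->C; (3,7):dx=+2,dy=+2->C; (3,8):dx=+6,dy=+11->C
  (3,9):dx=-3,dy=+5->D; (4,5):dx=-9,dy=+3->D; (4,6):dx=-3,dy=-3->C; (4,7):dx=-5,dy=-7->C
  (4,8):dx=-1,dy=+2->D; (4,9):dx=-10,dy=-4->C; (5,6):dx=+6,dy=-6->D; (5,7):dx=+4,dy=-10->D
  (5,8):dx=+8,dy=-1->D; (5,9):dx=-1,dy=-7->C; (6,7):dx=-2,dy=-4->C; (6,8):dx=+2,dy=+5->C
  (6,9):dx=-7,dy=-1->C; (7,8):dx=+4,dy=+9->C; (7,9):dx=-5,dy=+3->D; (8,9):dx=-9,dy=-6->C
Step 2: C = 19, D = 17, total pairs = 36.
Step 3: tau = (C - D)/(n(n-1)/2) = (19 - 17)/36 = 0.055556.
Step 4: Exact two-sided p-value (enumerate n! = 362880 permutations of y under H0): p = 0.919455.
Step 5: alpha = 0.05. fail to reject H0.

tau_b = 0.0556 (C=19, D=17), p = 0.919455, fail to reject H0.


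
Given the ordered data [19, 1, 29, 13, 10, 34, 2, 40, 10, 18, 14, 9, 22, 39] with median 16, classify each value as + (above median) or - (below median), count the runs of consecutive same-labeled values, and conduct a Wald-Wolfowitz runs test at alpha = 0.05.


Step 1: Compute median = 16; label A = above, B = below.
Labels in order: ABABBABABABBAA  (n_A = 7, n_B = 7)
Step 2: Count runs R = 11.
Step 3: Under H0 (random ordering), E[R] = 2*n_A*n_B/(n_A+n_B) + 1 = 2*7*7/14 + 1 = 8.0000.
        Var[R] = 2*n_A*n_B*(2*n_A*n_B - n_A - n_B) / ((n_A+n_B)^2 * (n_A+n_B-1)) = 8232/2548 = 3.2308.
        SD[R] = 1.7974.
Step 4: Continuity-corrected z = (R - 0.5 - E[R]) / SD[R] = (11 - 0.5 - 8.0000) / 1.7974 = 1.3909.
Step 5: Two-sided p-value via normal approximation = 2*(1 - Phi(|z|)) = 0.164264.
Step 6: alpha = 0.05. fail to reject H0.

R = 11, z = 1.3909, p = 0.164264, fail to reject H0.


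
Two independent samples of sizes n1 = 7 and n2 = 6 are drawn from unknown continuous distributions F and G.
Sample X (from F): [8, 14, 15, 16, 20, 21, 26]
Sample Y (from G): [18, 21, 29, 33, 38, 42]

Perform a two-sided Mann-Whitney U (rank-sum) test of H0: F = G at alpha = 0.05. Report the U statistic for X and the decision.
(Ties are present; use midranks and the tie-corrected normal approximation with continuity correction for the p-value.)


Step 1: Combine and sort all 13 observations; assign midranks.
sorted (value, group): (8,X), (14,X), (15,X), (16,X), (18,Y), (20,X), (21,X), (21,Y), (26,X), (29,Y), (33,Y), (38,Y), (42,Y)
ranks: 8->1, 14->2, 15->3, 16->4, 18->5, 20->6, 21->7.5, 21->7.5, 26->9, 29->10, 33->11, 38->12, 42->13
Step 2: Rank sum for X: R1 = 1 + 2 + 3 + 4 + 6 + 7.5 + 9 = 32.5.
Step 3: U_X = R1 - n1(n1+1)/2 = 32.5 - 7*8/2 = 32.5 - 28 = 4.5.
       U_Y = n1*n2 - U_X = 42 - 4.5 = 37.5.
Step 4: Ties are present, so use the tie-corrected normal approximation (with continuity correction) for the p-value.
Step 5: p-value = 0.022087; compare to alpha = 0.05. reject H0.

U_X = 4.5, p = 0.022087, reject H0 at alpha = 0.05.


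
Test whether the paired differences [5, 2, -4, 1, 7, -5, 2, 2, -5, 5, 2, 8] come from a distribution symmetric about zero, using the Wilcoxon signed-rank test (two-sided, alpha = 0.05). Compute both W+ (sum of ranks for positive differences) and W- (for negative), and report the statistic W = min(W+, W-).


Step 1: Drop any zero differences (none here) and take |d_i|.
|d| = [5, 2, 4, 1, 7, 5, 2, 2, 5, 5, 2, 8]
Step 2: Midrank |d_i| (ties get averaged ranks).
ranks: |5|->8.5, |2|->3.5, |4|->6, |1|->1, |7|->11, |5|->8.5, |2|->3.5, |2|->3.5, |5|->8.5, |5|->8.5, |2|->3.5, |8|->12
Step 3: Attach original signs; sum ranks with positive sign and with negative sign.
W+ = 8.5 + 3.5 + 1 + 11 + 3.5 + 3.5 + 8.5 + 3.5 + 12 = 55
W- = 6 + 8.5 + 8.5 = 23
(Check: W+ + W- = 78 should equal n(n+1)/2 = 78.)
Step 4: Test statistic W = min(W+, W-) = 23.
Step 5: Ties in |d|, so use the tie-corrected normal approximation.
        E[W] = n(n+1)/4 = 12*13/4 = 39.
        Tie groups: |d|=2 (t=4), |d|=5 (t=4); sum(t^3 - t) = 120.
        Var[W] = n(n+1)(2n+1)/24 - sum(t^3-t)/48 = 3900/24 - 120/48 = 160.
        z = (W - E[W]) / sqrt(Var[W]) = (23 - 39) / 12.6491 = -1.2649.
        Two-sided p = 2*Phi(z) = 0.205903.
Step 6: alpha = 0.05. fail to reject H0.

W+ = 55, W- = 23, W = min = 23, p = 0.205903, fail to reject H0.


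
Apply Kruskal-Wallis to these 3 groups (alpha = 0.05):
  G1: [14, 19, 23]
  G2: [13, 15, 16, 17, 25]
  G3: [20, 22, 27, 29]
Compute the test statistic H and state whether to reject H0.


Step 1: Combine all N = 12 observations and assign midranks.
sorted (value, group, rank): (13,G2,1), (14,G1,2), (15,G2,3), (16,G2,4), (17,G2,5), (19,G1,6), (20,G3,7), (22,G3,8), (23,G1,9), (25,G2,10), (27,G3,11), (29,G3,12)
Step 2: Sum ranks within each group.
R_1 = 17 (n_1 = 3)
R_2 = 23 (n_2 = 5)
R_3 = 38 (n_3 = 4)
Step 3: H = 12/(N(N+1)) * sum(R_i^2/n_i) - 3(N+1)
     = 12/(12*13) * (17^2/3 + 23^2/5 + 38^2/4) - 3*13
     = 0.076923 * 563.133 - 39
     = 4.317949.
Step 4: No ties, so H is used without correction.
Step 5: Under H0, H ~ chi^2(2); p-value = 0.115443.
Step 6: alpha = 0.05. fail to reject H0.

H = 4.3179, df = 2, p = 0.115443, fail to reject H0.


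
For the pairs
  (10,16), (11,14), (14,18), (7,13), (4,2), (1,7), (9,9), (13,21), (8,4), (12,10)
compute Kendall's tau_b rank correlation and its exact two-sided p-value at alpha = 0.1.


Step 1: Enumerate the 45 unordered pairs (i,j) with i<j and classify each by sign(x_j-x_i) * sign(y_j-y_i).
  (1,2):dx=+1,dy=-2->D; (1,3):dx=+4,dy=+2->C; (1,4):dx=-3,dy=-3->C; (1,5):dx=-6,dy=-14->C
  (1,6):dx=-9,dy=-9->C; (1,7):dx=-1,dy=-7->C; (1,8):dx=+3,dy=+5->C; (1,9):dx=-2,dy=-12->C
  (1,10):dx=+2,dy=-6->D; (2,3):dx=+3,dy=+4->C; (2,4):dx=-4,dy=-1->C; (2,5):dx=-7,dy=-12->C
  (2,6):dx=-10,dy=-7->C; (2,7):dx=-2,dy=-5->C; (2,8):dx=+2,dy=+7->C; (2,9):dx=-3,dy=-10->C
  (2,10):dx=+1,dy=-4->D; (3,4):dx=-7,dy=-5->C; (3,5):dx=-10,dy=-16->C; (3,6):dx=-13,dy=-11->C
  (3,7):dx=-5,dy=-9->C; (3,8):dx=-1,dy=+3->D; (3,9):dx=-6,dy=-14->C; (3,10):dx=-2,dy=-8->C
  (4,5):dx=-3,dy=-11->C; (4,6):dx=-6,dy=-6->C; (4,7):dx=+2,dy=-4->D; (4,8):dx=+6,dy=+8->C
  (4,9):dx=+1,dy=-9->D; (4,10):dx=+5,dy=-3->D; (5,6):dx=-3,dy=+5->D; (5,7):dx=+5,dy=+7->C
  (5,8):dx=+9,dy=+19->C; (5,9):dx=+4,dy=+2->C; (5,10):dx=+8,dy=+8->C; (6,7):dx=+8,dy=+2->C
  (6,8):dx=+12,dy=+14->C; (6,9):dx=+7,dy=-3->D; (6,10):dx=+11,dy=+3->C; (7,8):dx=+4,dy=+12->C
  (7,9):dx=-1,dy=-5->C; (7,10):dx=+3,dy=+1->C; (8,9):dx=-5,dy=-17->C; (8,10):dx=-1,dy=-11->C
  (9,10):dx=+4,dy=+6->C
Step 2: C = 36, D = 9, total pairs = 45.
Step 3: tau = (C - D)/(n(n-1)/2) = (36 - 9)/45 = 0.600000.
Step 4: Exact two-sided p-value (enumerate n! = 3628800 permutations of y under H0): p = 0.016666.
Step 5: alpha = 0.1. reject H0.

tau_b = 0.6000 (C=36, D=9), p = 0.016666, reject H0.


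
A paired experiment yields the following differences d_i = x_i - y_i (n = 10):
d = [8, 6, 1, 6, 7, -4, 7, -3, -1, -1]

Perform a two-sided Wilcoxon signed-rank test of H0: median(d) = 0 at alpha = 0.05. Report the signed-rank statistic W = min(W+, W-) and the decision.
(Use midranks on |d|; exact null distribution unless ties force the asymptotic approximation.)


Step 1: Drop any zero differences (none here) and take |d_i|.
|d| = [8, 6, 1, 6, 7, 4, 7, 3, 1, 1]
Step 2: Midrank |d_i| (ties get averaged ranks).
ranks: |8|->10, |6|->6.5, |1|->2, |6|->6.5, |7|->8.5, |4|->5, |7|->8.5, |3|->4, |1|->2, |1|->2
Step 3: Attach original signs; sum ranks with positive sign and with negative sign.
W+ = 10 + 6.5 + 2 + 6.5 + 8.5 + 8.5 = 42
W- = 5 + 4 + 2 + 2 = 13
(Check: W+ + W- = 55 should equal n(n+1)/2 = 55.)
Step 4: Test statistic W = min(W+, W-) = 13.
Step 5: Ties in |d|, so use the tie-corrected normal approximation.
        E[W] = n(n+1)/4 = 10*11/4 = 27.5.
        Tie groups: |d|=1 (t=3), |d|=6 (t=2), |d|=7 (t=2); sum(t^3 - t) = 36.
        Var[W] = n(n+1)(2n+1)/24 - sum(t^3-t)/48 = 2310/24 - 36/48 = 95.5.
        z = (W - E[W]) / sqrt(Var[W]) = (13 - 27.5) / 9.7724 = -1.4838.
        Two-sided p = 2*Phi(z) = 0.137870.
Step 6: alpha = 0.05. fail to reject H0.

W+ = 42, W- = 13, W = min = 13, p = 0.137870, fail to reject H0.


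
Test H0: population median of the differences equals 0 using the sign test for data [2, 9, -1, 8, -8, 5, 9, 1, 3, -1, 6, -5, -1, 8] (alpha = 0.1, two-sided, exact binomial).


Step 1: Discard zero differences. Original n = 14; n_eff = number of nonzero differences = 14.
Nonzero differences (with sign): +2, +9, -1, +8, -8, +5, +9, +1, +3, -1, +6, -5, -1, +8
Step 2: Count signs: positive = 9, negative = 5.
Step 3: Under H0: P(positive) = 0.5, so the number of positives S ~ Bin(14, 0.5).
Step 4: Two-sided exact p-value = sum of Bin(14,0.5) probabilities at or below the observed probability = 0.423950.
Step 5: alpha = 0.1. fail to reject H0.

n_eff = 14, pos = 9, neg = 5, p = 0.423950, fail to reject H0.


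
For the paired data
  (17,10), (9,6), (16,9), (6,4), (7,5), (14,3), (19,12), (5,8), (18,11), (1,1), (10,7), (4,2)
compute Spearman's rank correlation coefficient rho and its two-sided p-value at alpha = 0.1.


Step 1: Rank x and y separately (midranks; no ties here).
rank(x): 17->10, 9->6, 16->9, 6->4, 7->5, 14->8, 19->12, 5->3, 18->11, 1->1, 10->7, 4->2
rank(y): 10->10, 6->6, 9->9, 4->4, 5->5, 3->3, 12->12, 8->8, 11->11, 1->1, 7->7, 2->2
Step 2: d_i = R_x(i) - R_y(i); compute d_i^2.
  (10-10)^2=0, (6-6)^2=0, (9-9)^2=0, (4-4)^2=0, (5-5)^2=0, (8-3)^2=25, (12-12)^2=0, (3-8)^2=25, (11-11)^2=0, (1-1)^2=0, (7-7)^2=0, (2-2)^2=0
sum(d^2) = 50.
Step 3: rho = 1 - 6*50 / (12*(12^2 - 1)) = 1 - 300/1716 = 0.825175.
Step 4: Under H0, t = rho * sqrt((n-2)/(1-rho^2)) = 4.6195 ~ t(10).
Step 5: Two-sided p-value from the t-distribution with 10 df = 0.000951.
Step 6: alpha = 0.1. reject H0.

rho = 0.8252, p = 0.000951, reject H0 at alpha = 0.1.


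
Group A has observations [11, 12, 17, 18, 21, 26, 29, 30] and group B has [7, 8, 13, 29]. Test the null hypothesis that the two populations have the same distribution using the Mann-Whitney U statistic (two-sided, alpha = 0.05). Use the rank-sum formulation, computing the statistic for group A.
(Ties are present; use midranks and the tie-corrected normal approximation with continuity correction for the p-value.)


Step 1: Combine and sort all 12 observations; assign midranks.
sorted (value, group): (7,Y), (8,Y), (11,X), (12,X), (13,Y), (17,X), (18,X), (21,X), (26,X), (29,X), (29,Y), (30,X)
ranks: 7->1, 8->2, 11->3, 12->4, 13->5, 17->6, 18->7, 21->8, 26->9, 29->10.5, 29->10.5, 30->12
Step 2: Rank sum for X: R1 = 3 + 4 + 6 + 7 + 8 + 9 + 10.5 + 12 = 59.5.
Step 3: U_X = R1 - n1(n1+1)/2 = 59.5 - 8*9/2 = 59.5 - 36 = 23.5.
       U_Y = n1*n2 - U_X = 32 - 23.5 = 8.5.
Step 4: Ties are present, so use the tie-corrected normal approximation (with continuity correction) for the p-value.
Step 5: p-value = 0.233663; compare to alpha = 0.05. fail to reject H0.

U_X = 23.5, p = 0.233663, fail to reject H0 at alpha = 0.05.


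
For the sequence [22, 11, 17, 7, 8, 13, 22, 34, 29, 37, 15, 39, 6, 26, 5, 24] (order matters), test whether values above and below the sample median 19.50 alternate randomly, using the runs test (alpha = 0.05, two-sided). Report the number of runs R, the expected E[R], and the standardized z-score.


Step 1: Compute median = 19.50; label A = above, B = below.
Labels in order: ABBBBBAAAABABABA  (n_A = 8, n_B = 8)
Step 2: Count runs R = 9.
Step 3: Under H0 (random ordering), E[R] = 2*n_A*n_B/(n_A+n_B) + 1 = 2*8*8/16 + 1 = 9.0000.
        Var[R] = 2*n_A*n_B*(2*n_A*n_B - n_A - n_B) / ((n_A+n_B)^2 * (n_A+n_B-1)) = 14336/3840 = 3.7333.
        SD[R] = 1.9322.
Step 4: R = E[R], so z = 0 with no continuity correction.
Step 5: Two-sided p-value via normal approximation = 2*(1 - Phi(|z|)) = 1.000000.
Step 6: alpha = 0.05. fail to reject H0.

R = 9, z = 0.0000, p = 1.000000, fail to reject H0.


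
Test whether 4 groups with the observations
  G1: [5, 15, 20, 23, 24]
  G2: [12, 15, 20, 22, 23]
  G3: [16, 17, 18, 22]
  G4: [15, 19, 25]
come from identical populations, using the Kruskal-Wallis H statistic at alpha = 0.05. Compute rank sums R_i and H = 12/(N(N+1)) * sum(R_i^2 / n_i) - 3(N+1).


Step 1: Combine all N = 17 observations and assign midranks.
sorted (value, group, rank): (5,G1,1), (12,G2,2), (15,G1,4), (15,G2,4), (15,G4,4), (16,G3,6), (17,G3,7), (18,G3,8), (19,G4,9), (20,G1,10.5), (20,G2,10.5), (22,G2,12.5), (22,G3,12.5), (23,G1,14.5), (23,G2,14.5), (24,G1,16), (25,G4,17)
Step 2: Sum ranks within each group.
R_1 = 46 (n_1 = 5)
R_2 = 43.5 (n_2 = 5)
R_3 = 33.5 (n_3 = 4)
R_4 = 30 (n_4 = 3)
Step 3: H = 12/(N(N+1)) * sum(R_i^2/n_i) - 3(N+1)
     = 12/(17*18) * (46^2/5 + 43.5^2/5 + 33.5^2/4 + 30^2/3) - 3*18
     = 0.039216 * 1382.21 - 54
     = 0.204412.
Step 4: Ties present; correction factor C = 1 - 42/(17^3 - 17) = 0.991422. Corrected H = 0.204412 / 0.991422 = 0.206180.
Step 5: Under H0, H ~ chi^2(3); p-value = 0.976585.
Step 6: alpha = 0.05. fail to reject H0.

H = 0.2062, df = 3, p = 0.976585, fail to reject H0.


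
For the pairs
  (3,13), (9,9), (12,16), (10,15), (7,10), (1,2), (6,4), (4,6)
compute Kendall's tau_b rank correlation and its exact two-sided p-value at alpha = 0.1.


Step 1: Enumerate the 28 unordered pairs (i,j) with i<j and classify each by sign(x_j-x_i) * sign(y_j-y_i).
  (1,2):dx=+6,dy=-4->D; (1,3):dx=+9,dy=+3->C; (1,4):dx=+7,dy=+2->C; (1,5):dx=+4,dy=-3->D
  (1,6):dx=-2,dy=-11->C; (1,7):dx=+3,dy=-9->D; (1,8):dx=+1,dy=-7->D; (2,3):dx=+3,dy=+7->C
  (2,4):dx=+1,dy=+6->C; (2,5):dx=-2,dy=+1->D; (2,6):dx=-8,dy=-7->C; (2,7):dx=-3,dy=-5->C
  (2,8):dx=-5,dy=-3->C; (3,4):dx=-2,dy=-1->C; (3,5):dx=-5,dy=-6->C; (3,6):dx=-11,dy=-14->C
  (3,7):dx=-6,dy=-12->C; (3,8):dx=-8,dy=-10->C; (4,5):dx=-3,dy=-5->C; (4,6):dx=-9,dy=-13->C
  (4,7):dx=-4,dy=-11->C; (4,8):dx=-6,dy=-9->C; (5,6):dx=-6,dy=-8->C; (5,7):dx=-1,dy=-6->C
  (5,8):dx=-3,dy=-4->C; (6,7):dx=+5,dy=+2->C; (6,8):dx=+3,dy=+4->C; (7,8):dx=-2,dy=+2->D
Step 2: C = 22, D = 6, total pairs = 28.
Step 3: tau = (C - D)/(n(n-1)/2) = (22 - 6)/28 = 0.571429.
Step 4: Exact two-sided p-value (enumerate n! = 40320 permutations of y under H0): p = 0.061012.
Step 5: alpha = 0.1. reject H0.

tau_b = 0.5714 (C=22, D=6), p = 0.061012, reject H0.


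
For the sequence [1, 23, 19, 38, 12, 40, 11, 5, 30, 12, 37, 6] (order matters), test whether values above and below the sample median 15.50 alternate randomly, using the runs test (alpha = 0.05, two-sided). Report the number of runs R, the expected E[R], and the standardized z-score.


Step 1: Compute median = 15.50; label A = above, B = below.
Labels in order: BAAABABBABAB  (n_A = 6, n_B = 6)
Step 2: Count runs R = 9.
Step 3: Under H0 (random ordering), E[R] = 2*n_A*n_B/(n_A+n_B) + 1 = 2*6*6/12 + 1 = 7.0000.
        Var[R] = 2*n_A*n_B*(2*n_A*n_B - n_A - n_B) / ((n_A+n_B)^2 * (n_A+n_B-1)) = 4320/1584 = 2.7273.
        SD[R] = 1.6514.
Step 4: Continuity-corrected z = (R - 0.5 - E[R]) / SD[R] = (9 - 0.5 - 7.0000) / 1.6514 = 0.9083.
Step 5: Two-sided p-value via normal approximation = 2*(1 - Phi(|z|)) = 0.363722.
Step 6: alpha = 0.05. fail to reject H0.

R = 9, z = 0.9083, p = 0.363722, fail to reject H0.


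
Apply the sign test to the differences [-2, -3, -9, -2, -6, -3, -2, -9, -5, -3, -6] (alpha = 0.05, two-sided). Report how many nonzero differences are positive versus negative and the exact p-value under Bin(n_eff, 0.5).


Step 1: Discard zero differences. Original n = 11; n_eff = number of nonzero differences = 11.
Nonzero differences (with sign): -2, -3, -9, -2, -6, -3, -2, -9, -5, -3, -6
Step 2: Count signs: positive = 0, negative = 11.
Step 3: Under H0: P(positive) = 0.5, so the number of positives S ~ Bin(11, 0.5).
Step 4: Two-sided exact p-value = sum of Bin(11,0.5) probabilities at or below the observed probability = 0.000977.
Step 5: alpha = 0.05. reject H0.

n_eff = 11, pos = 0, neg = 11, p = 0.000977, reject H0.


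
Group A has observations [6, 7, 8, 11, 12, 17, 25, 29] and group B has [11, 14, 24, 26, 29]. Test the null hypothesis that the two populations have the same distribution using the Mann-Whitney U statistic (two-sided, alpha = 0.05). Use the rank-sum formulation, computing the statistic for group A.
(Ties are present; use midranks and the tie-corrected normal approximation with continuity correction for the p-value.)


Step 1: Combine and sort all 13 observations; assign midranks.
sorted (value, group): (6,X), (7,X), (8,X), (11,X), (11,Y), (12,X), (14,Y), (17,X), (24,Y), (25,X), (26,Y), (29,X), (29,Y)
ranks: 6->1, 7->2, 8->3, 11->4.5, 11->4.5, 12->6, 14->7, 17->8, 24->9, 25->10, 26->11, 29->12.5, 29->12.5
Step 2: Rank sum for X: R1 = 1 + 2 + 3 + 4.5 + 6 + 8 + 10 + 12.5 = 47.
Step 3: U_X = R1 - n1(n1+1)/2 = 47 - 8*9/2 = 47 - 36 = 11.
       U_Y = n1*n2 - U_X = 40 - 11 = 29.
Step 4: Ties are present, so use the tie-corrected normal approximation (with continuity correction) for the p-value.
Step 5: p-value = 0.212139; compare to alpha = 0.05. fail to reject H0.

U_X = 11, p = 0.212139, fail to reject H0 at alpha = 0.05.


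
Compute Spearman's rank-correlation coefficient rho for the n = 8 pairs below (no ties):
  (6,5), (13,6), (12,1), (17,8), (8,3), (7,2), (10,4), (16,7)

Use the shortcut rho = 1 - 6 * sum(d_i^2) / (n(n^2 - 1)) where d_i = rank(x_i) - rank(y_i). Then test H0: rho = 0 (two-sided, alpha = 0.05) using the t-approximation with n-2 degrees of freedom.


Step 1: Rank x and y separately (midranks; no ties here).
rank(x): 6->1, 13->6, 12->5, 17->8, 8->3, 7->2, 10->4, 16->7
rank(y): 5->5, 6->6, 1->1, 8->8, 3->3, 2->2, 4->4, 7->7
Step 2: d_i = R_x(i) - R_y(i); compute d_i^2.
  (1-5)^2=16, (6-6)^2=0, (5-1)^2=16, (8-8)^2=0, (3-3)^2=0, (2-2)^2=0, (4-4)^2=0, (7-7)^2=0
sum(d^2) = 32.
Step 3: rho = 1 - 6*32 / (8*(8^2 - 1)) = 1 - 192/504 = 0.619048.
Step 4: Under H0, t = rho * sqrt((n-2)/(1-rho^2)) = 1.9308 ~ t(6).
Step 5: Two-sided p-value from the t-distribution with 6 df = 0.101733.
Step 6: alpha = 0.05. fail to reject H0.

rho = 0.6190, p = 0.101733, fail to reject H0 at alpha = 0.05.


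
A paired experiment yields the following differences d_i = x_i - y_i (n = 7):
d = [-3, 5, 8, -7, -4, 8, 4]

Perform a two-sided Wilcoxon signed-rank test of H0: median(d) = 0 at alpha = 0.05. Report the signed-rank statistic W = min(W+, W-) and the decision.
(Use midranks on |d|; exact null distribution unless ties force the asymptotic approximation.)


Step 1: Drop any zero differences (none here) and take |d_i|.
|d| = [3, 5, 8, 7, 4, 8, 4]
Step 2: Midrank |d_i| (ties get averaged ranks).
ranks: |3|->1, |5|->4, |8|->6.5, |7|->5, |4|->2.5, |8|->6.5, |4|->2.5
Step 3: Attach original signs; sum ranks with positive sign and with negative sign.
W+ = 4 + 6.5 + 6.5 + 2.5 = 19.5
W- = 1 + 5 + 2.5 = 8.5
(Check: W+ + W- = 28 should equal n(n+1)/2 = 28.)
Step 4: Test statistic W = min(W+, W-) = 8.5.
Step 5: Ties in |d|, so use the tie-corrected normal approximation.
        E[W] = n(n+1)/4 = 7*8/4 = 14.
        Tie groups: |d|=4 (t=2), |d|=8 (t=2); sum(t^3 - t) = 12.
        Var[W] = n(n+1)(2n+1)/24 - sum(t^3-t)/48 = 840/24 - 12/48 = 34.75.
        z = (W - E[W]) / sqrt(Var[W]) = (8.5 - 14) / 5.8949 = -0.9330.
        Two-sided p = 2*Phi(z) = 0.350816.
Step 6: alpha = 0.05. fail to reject H0.

W+ = 19.5, W- = 8.5, W = min = 8.5, p = 0.350816, fail to reject H0.


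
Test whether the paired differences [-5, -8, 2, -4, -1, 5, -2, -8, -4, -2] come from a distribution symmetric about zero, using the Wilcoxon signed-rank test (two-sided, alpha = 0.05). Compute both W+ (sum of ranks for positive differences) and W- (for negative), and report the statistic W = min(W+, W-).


Step 1: Drop any zero differences (none here) and take |d_i|.
|d| = [5, 8, 2, 4, 1, 5, 2, 8, 4, 2]
Step 2: Midrank |d_i| (ties get averaged ranks).
ranks: |5|->7.5, |8|->9.5, |2|->3, |4|->5.5, |1|->1, |5|->7.5, |2|->3, |8|->9.5, |4|->5.5, |2|->3
Step 3: Attach original signs; sum ranks with positive sign and with negative sign.
W+ = 3 + 7.5 = 10.5
W- = 7.5 + 9.5 + 5.5 + 1 + 3 + 9.5 + 5.5 + 3 = 44.5
(Check: W+ + W- = 55 should equal n(n+1)/2 = 55.)
Step 4: Test statistic W = min(W+, W-) = 10.5.
Step 5: Ties in |d|, so use the tie-corrected normal approximation.
        E[W] = n(n+1)/4 = 10*11/4 = 27.5.
        Tie groups: |d|=2 (t=3), |d|=4 (t=2), |d|=5 (t=2), |d|=8 (t=2); sum(t^3 - t) = 42.
        Var[W] = n(n+1)(2n+1)/24 - sum(t^3-t)/48 = 2310/24 - 42/48 = 95.375.
        z = (W - E[W]) / sqrt(Var[W]) = (10.5 - 27.5) / 9.7660 = -1.7407.
        Two-sided p = 2*Phi(z) = 0.081731.
Step 6: alpha = 0.05. fail to reject H0.

W+ = 10.5, W- = 44.5, W = min = 10.5, p = 0.081731, fail to reject H0.


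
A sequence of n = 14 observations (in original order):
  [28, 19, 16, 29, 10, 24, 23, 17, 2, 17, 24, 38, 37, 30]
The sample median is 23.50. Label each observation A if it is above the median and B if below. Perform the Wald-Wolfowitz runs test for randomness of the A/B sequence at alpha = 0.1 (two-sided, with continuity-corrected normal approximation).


Step 1: Compute median = 23.50; label A = above, B = below.
Labels in order: ABBABABBBBAAAA  (n_A = 7, n_B = 7)
Step 2: Count runs R = 7.
Step 3: Under H0 (random ordering), E[R] = 2*n_A*n_B/(n_A+n_B) + 1 = 2*7*7/14 + 1 = 8.0000.
        Var[R] = 2*n_A*n_B*(2*n_A*n_B - n_A - n_B) / ((n_A+n_B)^2 * (n_A+n_B-1)) = 8232/2548 = 3.2308.
        SD[R] = 1.7974.
Step 4: Continuity-corrected z = (R + 0.5 - E[R]) / SD[R] = (7 + 0.5 - 8.0000) / 1.7974 = -0.2782.
Step 5: Two-sided p-value via normal approximation = 2*(1 - Phi(|z|)) = 0.780879.
Step 6: alpha = 0.1. fail to reject H0.

R = 7, z = -0.2782, p = 0.780879, fail to reject H0.


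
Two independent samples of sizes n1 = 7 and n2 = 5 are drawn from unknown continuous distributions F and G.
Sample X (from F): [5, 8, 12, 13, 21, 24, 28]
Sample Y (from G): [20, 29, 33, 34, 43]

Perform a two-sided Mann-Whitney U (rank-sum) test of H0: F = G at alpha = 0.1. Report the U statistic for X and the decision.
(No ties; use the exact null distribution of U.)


Step 1: Combine and sort all 12 observations; assign midranks.
sorted (value, group): (5,X), (8,X), (12,X), (13,X), (20,Y), (21,X), (24,X), (28,X), (29,Y), (33,Y), (34,Y), (43,Y)
ranks: 5->1, 8->2, 12->3, 13->4, 20->5, 21->6, 24->7, 28->8, 29->9, 33->10, 34->11, 43->12
Step 2: Rank sum for X: R1 = 1 + 2 + 3 + 4 + 6 + 7 + 8 = 31.
Step 3: U_X = R1 - n1(n1+1)/2 = 31 - 7*8/2 = 31 - 28 = 3.
       U_Y = n1*n2 - U_X = 35 - 3 = 32.
Step 4: No ties, so the exact null distribution of U (based on enumerating the C(12,7) = 792 equally likely rank assignments) gives the two-sided p-value.
Step 5: p-value = 0.017677; compare to alpha = 0.1. reject H0.

U_X = 3, p = 0.017677, reject H0 at alpha = 0.1.


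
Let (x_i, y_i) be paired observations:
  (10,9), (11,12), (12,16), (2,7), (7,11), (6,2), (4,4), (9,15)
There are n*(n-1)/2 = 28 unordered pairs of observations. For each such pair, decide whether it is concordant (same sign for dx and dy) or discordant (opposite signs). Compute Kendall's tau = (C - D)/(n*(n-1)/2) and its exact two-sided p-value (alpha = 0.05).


Step 1: Enumerate the 28 unordered pairs (i,j) with i<j and classify each by sign(x_j-x_i) * sign(y_j-y_i).
  (1,2):dx=+1,dy=+3->C; (1,3):dx=+2,dy=+7->C; (1,4):dx=-8,dy=-2->C; (1,5):dx=-3,dy=+2->D
  (1,6):dx=-4,dy=-7->C; (1,7):dx=-6,dy=-5->C; (1,8):dx=-1,dy=+6->D; (2,3):dx=+1,dy=+4->C
  (2,4):dx=-9,dy=-5->C; (2,5):dx=-4,dy=-1->C; (2,6):dx=-5,dy=-10->C; (2,7):dx=-7,dy=-8->C
  (2,8):dx=-2,dy=+3->D; (3,4):dx=-10,dy=-9->C; (3,5):dx=-5,dy=-5->C; (3,6):dx=-6,dy=-14->C
  (3,7):dx=-8,dy=-12->C; (3,8):dx=-3,dy=-1->C; (4,5):dx=+5,dy=+4->C; (4,6):dx=+4,dy=-5->D
  (4,7):dx=+2,dy=-3->D; (4,8):dx=+7,dy=+8->C; (5,6):dx=-1,dy=-9->C; (5,7):dx=-3,dy=-7->C
  (5,8):dx=+2,dy=+4->C; (6,7):dx=-2,dy=+2->D; (6,8):dx=+3,dy=+13->C; (7,8):dx=+5,dy=+11->C
Step 2: C = 22, D = 6, total pairs = 28.
Step 3: tau = (C - D)/(n(n-1)/2) = (22 - 6)/28 = 0.571429.
Step 4: Exact two-sided p-value (enumerate n! = 40320 permutations of y under H0): p = 0.061012.
Step 5: alpha = 0.05. fail to reject H0.

tau_b = 0.5714 (C=22, D=6), p = 0.061012, fail to reject H0.
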